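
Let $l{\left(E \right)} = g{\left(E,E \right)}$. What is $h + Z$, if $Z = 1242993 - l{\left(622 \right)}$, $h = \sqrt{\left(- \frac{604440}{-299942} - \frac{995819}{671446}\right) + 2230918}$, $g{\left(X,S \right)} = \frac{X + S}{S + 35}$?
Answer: $\frac{816645157}{657} + \frac{\sqrt{22621451492335084643477960294}}{100697428066} \approx 1.2445 \cdot 10^{6}$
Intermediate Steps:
$g{\left(X,S \right)} = \frac{S + X}{35 + S}$
$l{\left(E \right)} = \frac{2 E}{35 + E}$ ($l{\left(E \right)} = \frac{E + E}{35 + E} = \frac{2 E}{35 + E}$)
$h = \frac{\sqrt{22621451492335084643477960294}}{100697428066}$ ($h = \sqrt{\left(\left(-604440\right) \left(- \frac{1}{299942}\right) - \frac{995819}{671446}\right) + 2230918} = \sqrt{\left(\frac{302220}{149971} - \frac{995819}{671446}\right) + 2230918} = \sqrt{\frac{53580438871}{100697428066} + 2230918} = \sqrt{\frac{224647758406583459}{100697428066}} = \frac{\sqrt{22621451492335084643477960294}}{100697428066} \approx 1493.6$)
$Z = \frac{816645157}{657}$ ($Z = 1242993 - 2 \cdot 622 \frac{1}{35 + 622} = 1242993 - 2 \cdot 622 \cdot \frac{1}{657} = 1242993 - \frac{1244}{657} = \frac{816645157}{657} \approx 1.243 \cdot 10^{6}$)
$h + Z = \frac{\sqrt{22621451492335084643477960294}}{100697428066} + \frac{816645157}{657} = \frac{816645157}{657} + \frac{\sqrt{22621451492335084643477960294}}{100697428066}$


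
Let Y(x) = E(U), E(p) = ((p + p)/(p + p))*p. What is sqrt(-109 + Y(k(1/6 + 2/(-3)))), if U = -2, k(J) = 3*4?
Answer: I*sqrt(111) ≈ 10.536*I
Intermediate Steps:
k(J) = 12
E(p) = p (E(p) = ((2*p)/((2*p)))*p = ((2*p)*(1/(2*p)))*p = 1*p = p)
Y(x) = -2
sqrt(-109 + Y(k(1/6 + 2/(-3)))) = sqrt(-109 - 2) = sqrt(-111) = I*sqrt(111)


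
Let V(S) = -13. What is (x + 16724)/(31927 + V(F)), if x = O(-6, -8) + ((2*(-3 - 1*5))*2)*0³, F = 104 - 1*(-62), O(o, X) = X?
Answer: 2786/5319 ≈ 0.52378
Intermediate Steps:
F = 166 (F = 104 + 62 = 166)
x = -8 (x = -8 + ((2*(-3 - 1*5))*2)*0³ = -8 + ((2*(-3 - 5))*2)*0 = -8 + ((2*(-8))*2)*0 = -8 - 16*2*0 = -8 - 32*0 = -8 + 0 = -8)
(x + 16724)/(31927 + V(F)) = (-8 + 16724)/(31927 - 13) = 16716/31914 = 16716*(1/31914) = 2786/5319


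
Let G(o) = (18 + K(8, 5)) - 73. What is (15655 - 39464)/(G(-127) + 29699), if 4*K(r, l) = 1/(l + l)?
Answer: -952360/1185761 ≈ -0.80316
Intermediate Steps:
K(r, l) = 1/(8*l) (K(r, l) = 1/(4*(l + l)) = 1/(4*((2*l))) = (1/(2*l))/4 = 1/(8*l))
G(o) = -2199/40 (G(o) = (18 + (⅛)/5) - 73 = (18 + (⅛)*(⅕)) - 73 = (18 + 1/40) - 73 = 721/40 - 73 = -2199/40)
(15655 - 39464)/(G(-127) + 29699) = (15655 - 39464)/(-2199/40 + 29699) = -23809/1185761/40 = -23809*40/1185761 = -952360/1185761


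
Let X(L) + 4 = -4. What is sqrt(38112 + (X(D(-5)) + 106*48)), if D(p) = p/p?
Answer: 2*sqrt(10798) ≈ 207.83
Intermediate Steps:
D(p) = 1
X(L) = -8 (X(L) = -4 - 4 = -8)
sqrt(38112 + (X(D(-5)) + 106*48)) = sqrt(38112 + (-8 + 106*48)) = sqrt(38112 + (-8 + 5088)) = sqrt(38112 + 5080) = sqrt(43192) = 2*sqrt(10798)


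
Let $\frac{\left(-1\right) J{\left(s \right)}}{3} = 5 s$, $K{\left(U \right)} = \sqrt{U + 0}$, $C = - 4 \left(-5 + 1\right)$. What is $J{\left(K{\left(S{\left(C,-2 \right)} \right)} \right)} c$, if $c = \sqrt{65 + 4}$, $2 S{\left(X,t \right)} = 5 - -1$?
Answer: $- 45 \sqrt{23} \approx -215.81$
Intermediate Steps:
$C = 16$ ($C = \left(-4\right) \left(-4\right) = 16$)
$S{\left(X,t \right)} = 3$ ($S{\left(X,t \right)} = \frac{5 - -1}{2} = \frac{5 + 1}{2} = \frac{1}{2} \cdot 6 = 3$)
$c = \sqrt{69} \approx 8.3066$
$K{\left(U \right)} = \sqrt{U}$
$J{\left(s \right)} = - 15 s$ ($J{\left(s \right)} = - 3 \cdot 5 s = - 15 s$)
$J{\left(K{\left(S{\left(C,-2 \right)} \right)} \right)} c = - 15 \sqrt{3} \sqrt{69} = - 45 \sqrt{23}$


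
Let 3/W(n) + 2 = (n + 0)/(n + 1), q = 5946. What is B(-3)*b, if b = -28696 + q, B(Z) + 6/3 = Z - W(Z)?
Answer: -22750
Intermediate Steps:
W(n) = 3/(-2 + n/(1 + n)) (W(n) = 3/(-2 + (n + 0)/(n + 1)) = 3/(-2 + n/(1 + n)))
B(Z) = -2 + Z - 3*(-1 - Z)/(2 + Z) (B(Z) = -2 + (Z - 3*(-1 - Z)/(2 + Z)) = -2 + Z - 3*(-1 - Z)/(2 + Z))
b = -22750 (b = -28696 + 5946 = -22750)
B(-3)*b = ((-1 + (-3)² + 3*(-3))/(2 - 3))*(-22750) = ((-1 + 9 - 9)/(-1))*(-22750) = -1*(-1)*(-22750) = 1*(-22750) = -22750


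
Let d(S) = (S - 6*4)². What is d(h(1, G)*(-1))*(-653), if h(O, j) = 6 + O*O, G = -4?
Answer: -627533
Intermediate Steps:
h(O, j) = 6 + O²
d(S) = (-24 + S)² (d(S) = (S - 1*24)² = (S - 24)² = (-24 + S)²)
d(h(1, G)*(-1))*(-653) = (-24 + (6 + 1²)*(-1))²*(-653) = (-24 + (6 + 1)*(-1))²*(-653) = (-24 + 7*(-1))²*(-653) = (-24 - 7)²*(-653) = (-31)²*(-653) = 961*(-653) = -627533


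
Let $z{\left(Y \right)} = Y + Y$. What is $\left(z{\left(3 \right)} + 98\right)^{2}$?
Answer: $10816$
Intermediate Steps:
$z{\left(Y \right)} = 2 Y$
$\left(z{\left(3 \right)} + 98\right)^{2} = \left(2 \cdot 3 + 98\right)^{2} = \left(6 + 98\right)^{2} = 104^{2} = 10816$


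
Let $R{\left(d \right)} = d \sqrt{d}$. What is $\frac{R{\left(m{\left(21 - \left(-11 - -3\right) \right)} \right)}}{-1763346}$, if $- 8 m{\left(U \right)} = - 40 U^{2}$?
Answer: $- \frac{121945 \sqrt{5}}{1763346} \approx -0.15464$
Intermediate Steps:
$m{\left(U \right)} = 5 U^{2}$ ($m{\left(U \right)} = - \frac{\left(-40\right) U^{2}}{8} = 5 U^{2}$)
$R{\left(d \right)} = d^{\frac{3}{2}}$
$\frac{R{\left(m{\left(21 - \left(-11 - -3\right) \right)} \right)}}{-1763346} = \frac{\left(5 \left(21 - \left(-11 - -3\right)\right)^{2}\right)^{\frac{3}{2}}}{-1763346} = \left(5 \left(21 - \left(-11 + 3\right)\right)^{2}\right)^{\frac{3}{2}} \left(- \frac{1}{1763346}\right) = \left(5 \left(21 - -8\right)^{2}\right)^{\frac{3}{2}} \left(- \frac{1}{1763346}\right) = \left(5 \left(21 + 8\right)^{2}\right)^{\frac{3}{2}} \left(- \frac{1}{1763346}\right) = \left(5 \cdot 29^{2}\right)^{\frac{3}{2}} \left(- \frac{1}{1763346}\right) = \left(5 \cdot 841\right)^{\frac{3}{2}} \left(- \frac{1}{1763346}\right) = 4205^{\frac{3}{2}} \left(- \frac{1}{1763346}\right) = 121945 \sqrt{5} \left(- \frac{1}{1763346}\right) = - \frac{121945 \sqrt{5}}{1763346}$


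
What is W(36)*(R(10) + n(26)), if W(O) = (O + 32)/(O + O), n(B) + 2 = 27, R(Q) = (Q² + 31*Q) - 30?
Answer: 765/2 ≈ 382.50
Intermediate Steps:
R(Q) = -30 + Q² + 31*Q
n(B) = 25 (n(B) = -2 + 27 = 25)
W(O) = (32 + O)/(2*O) (W(O) = (32 + O)/((2*O)) = (32 + O)*(1/(2*O)) = (32 + O)/(2*O))
W(36)*(R(10) + n(26)) = ((½)*(32 + 36)/36)*((-30 + 10² + 31*10) + 25) = ((½)*(1/36)*68)*((-30 + 100 + 310) + 25) = 17*(380 + 25)/18 = (17/18)*405 = 765/2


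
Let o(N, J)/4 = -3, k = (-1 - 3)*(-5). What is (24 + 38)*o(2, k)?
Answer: -744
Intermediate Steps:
k = 20 (k = -4*(-5) = 20)
o(N, J) = -12 (o(N, J) = 4*(-3) = -12)
(24 + 38)*o(2, k) = (24 + 38)*(-12) = 62*(-12) = -744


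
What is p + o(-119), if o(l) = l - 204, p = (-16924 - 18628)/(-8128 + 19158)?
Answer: -1799121/5515 ≈ -326.22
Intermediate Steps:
p = -17776/5515 (p = -35552/11030 = -35552*1/11030 = -17776/5515 ≈ -3.2232)
o(l) = -204 + l
p + o(-119) = -17776/5515 + (-204 - 119) = -17776/5515 - 323 = -1799121/5515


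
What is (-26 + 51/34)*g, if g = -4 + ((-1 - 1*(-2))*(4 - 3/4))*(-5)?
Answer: 3969/8 ≈ 496.13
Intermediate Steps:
g = -81/4 (g = -4 + ((-1 + 2)*(4 - 3*1/4))*(-5) = -4 + (1*(4 - 3/4))*(-5) = -4 + (1*(13/4))*(-5) = -4 + (13/4)*(-5) = -4 - 65/4 = -81/4 ≈ -20.250)
(-26 + 51/34)*g = (-26 + 51/34)*(-81/4) = (-26 + 51*(1/34))*(-81/4) = (-26 + 3/2)*(-81/4) = -49/2*(-81/4) = 3969/8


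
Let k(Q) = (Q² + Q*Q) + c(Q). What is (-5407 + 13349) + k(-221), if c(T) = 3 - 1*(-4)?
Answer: 105631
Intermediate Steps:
c(T) = 7 (c(T) = 3 + 4 = 7)
k(Q) = 7 + 2*Q² (k(Q) = (Q² + Q*Q) + 7 = (Q² + Q²) + 7 = 2*Q² + 7 = 7 + 2*Q²)
(-5407 + 13349) + k(-221) = (-5407 + 13349) + (7 + 2*(-221)²) = 7942 + (7 + 2*48841) = 7942 + (7 + 97682) = 7942 + 97689 = 105631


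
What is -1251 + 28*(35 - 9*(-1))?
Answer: -19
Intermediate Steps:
-1251 + 28*(35 - 9*(-1)) = -1251 + 28*(35 + 9) = -1251 + 28*44 = -1251 + 1232 = -19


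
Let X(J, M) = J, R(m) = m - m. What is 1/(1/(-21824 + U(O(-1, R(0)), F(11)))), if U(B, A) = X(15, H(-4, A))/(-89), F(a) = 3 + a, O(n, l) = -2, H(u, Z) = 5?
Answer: -1942351/89 ≈ -21824.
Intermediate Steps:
R(m) = 0
U(B, A) = -15/89 (U(B, A) = 15/(-89) = 15*(-1/89) = -15/89)
1/(1/(-21824 + U(O(-1, R(0)), F(11)))) = 1/(1/(-21824 - 15/89)) = 1/(1/(-1942351/89)) = 1/(-89/1942351) = -1942351/89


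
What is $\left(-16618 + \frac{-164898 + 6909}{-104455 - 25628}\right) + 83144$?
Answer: $\frac{2884686549}{43361} \approx 66527.0$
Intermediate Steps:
$\left(-16618 + \frac{-164898 + 6909}{-104455 - 25628}\right) + 83144 = \left(-16618 - \frac{157989}{-130083}\right) + 83144 = \left(-16618 - - \frac{52663}{43361}\right) + 83144 = \left(-16618 + \frac{52663}{43361}\right) + 83144 = - \frac{720520435}{43361} + 83144 = \frac{2884686549}{43361}$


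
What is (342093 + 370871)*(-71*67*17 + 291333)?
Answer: 150053255296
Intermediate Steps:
(342093 + 370871)*(-71*67*17 + 291333) = 712964*(-4757*17 + 291333) = 712964*(-80869 + 291333) = 712964*210464 = 150053255296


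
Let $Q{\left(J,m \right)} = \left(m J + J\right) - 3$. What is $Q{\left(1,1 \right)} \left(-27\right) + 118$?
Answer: $145$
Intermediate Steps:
$Q{\left(J,m \right)} = -3 + J + J m$ ($Q{\left(J,m \right)} = \left(J m + J\right) - 3 = \left(J + J m\right) - 3 = -3 + J + J m$)
$Q{\left(1,1 \right)} \left(-27\right) + 118 = \left(-3 + 1 + 1 \cdot 1\right) \left(-27\right) + 118 = \left(-3 + 1 + 1\right) \left(-27\right) + 118 = \left(-1\right) \left(-27\right) + 118 = 27 + 118 = 145$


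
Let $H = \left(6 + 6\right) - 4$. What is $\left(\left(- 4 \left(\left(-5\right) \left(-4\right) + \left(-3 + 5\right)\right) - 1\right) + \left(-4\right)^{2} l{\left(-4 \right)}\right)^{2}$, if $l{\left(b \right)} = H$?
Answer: $1521$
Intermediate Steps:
$H = 8$ ($H = 12 - 4 = 8$)
$l{\left(b \right)} = 8$
$\left(\left(- 4 \left(\left(-5\right) \left(-4\right) + \left(-3 + 5\right)\right) - 1\right) + \left(-4\right)^{2} l{\left(-4 \right)}\right)^{2} = \left(\left(- 4 \left(\left(-5\right) \left(-4\right) + \left(-3 + 5\right)\right) - 1\right) + \left(-4\right)^{2} \cdot 8\right)^{2} = \left(\left(- 4 \left(20 + 2\right) - 1\right) + 16 \cdot 8\right)^{2} = \left(\left(\left(-4\right) 22 - 1\right) + 128\right)^{2} = \left(\left(-88 - 1\right) + 128\right)^{2} = \left(-89 + 128\right)^{2} = 39^{2} = 1521$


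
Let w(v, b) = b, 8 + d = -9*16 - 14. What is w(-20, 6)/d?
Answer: -3/83 ≈ -0.036145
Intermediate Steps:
d = -166 (d = -8 + (-9*16 - 14) = -8 + (-144 - 14) = -8 - 158 = -166)
w(-20, 6)/d = 6/(-166) = 6*(-1/166) = -3/83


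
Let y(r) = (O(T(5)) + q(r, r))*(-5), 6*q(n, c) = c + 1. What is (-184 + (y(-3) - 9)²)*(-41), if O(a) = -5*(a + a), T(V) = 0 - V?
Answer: -24367448/9 ≈ -2.7075e+6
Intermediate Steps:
q(n, c) = ⅙ + c/6 (q(n, c) = (c + 1)/6 = (1 + c)/6 = ⅙ + c/6)
T(V) = -V
O(a) = -10*a
y(r) = -1505/6 - 5*r/6 (y(r) = (-(-10)*5 + (⅙ + r/6))*(-5) = (-10*(-5) + (⅙ + r/6))*(-5) = (50 + (⅙ + r/6))*(-5) = (301/6 + r/6)*(-5) = -1505/6 - 5*r/6)
(-184 + (y(-3) - 9)²)*(-41) = (-184 + ((-1505/6 - ⅚*(-3)) - 9)²)*(-41) = (-184 + ((-1505/6 + 5/2) - 9)²)*(-41) = (-184 + (-745/3 - 9)²)*(-41) = (-184 + (-772/3)²)*(-41) = (-184 + 595984/9)*(-41) = (594328/9)*(-41) = -24367448/9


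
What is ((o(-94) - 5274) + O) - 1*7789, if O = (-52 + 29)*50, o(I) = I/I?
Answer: -14212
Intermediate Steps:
o(I) = 1
O = -1150 (O = -23*50 = -1150)
((o(-94) - 5274) + O) - 1*7789 = ((1 - 5274) - 1150) - 1*7789 = (-5273 - 1150) - 7789 = -6423 - 7789 = -14212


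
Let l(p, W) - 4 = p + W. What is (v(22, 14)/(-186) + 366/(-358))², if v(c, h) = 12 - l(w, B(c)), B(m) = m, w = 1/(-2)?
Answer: 444408561/492662416 ≈ 0.90205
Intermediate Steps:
w = -½ (w = 1*(-½) = -½ ≈ -0.50000)
l(p, W) = 4 + W + p (l(p, W) = 4 + (p + W) = 4 + (W + p) = 4 + W + p)
v(c, h) = 17/2 - c (v(c, h) = 12 - (4 + c - ½) = 12 - (7/2 + c) = 12 + (-7/2 - c) = 17/2 - c)
(v(22, 14)/(-186) + 366/(-358))² = ((17/2 - 1*22)/(-186) + 366/(-358))² = ((17/2 - 22)*(-1/186) + 366*(-1/358))² = (-27/2*(-1/186) - 183/179)² = (9/124 - 183/179)² = (-21081/22196)² = 444408561/492662416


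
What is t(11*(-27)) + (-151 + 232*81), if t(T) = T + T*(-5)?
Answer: 19829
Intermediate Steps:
t(T) = -4*T (t(T) = T - 5*T = -4*T)
t(11*(-27)) + (-151 + 232*81) = -44*(-27) + (-151 + 232*81) = -4*(-297) + (-151 + 18792) = 1188 + 18641 = 19829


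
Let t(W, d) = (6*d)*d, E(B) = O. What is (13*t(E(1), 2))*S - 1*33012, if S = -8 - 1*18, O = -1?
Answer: -41124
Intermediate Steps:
E(B) = -1
t(W, d) = 6*d**2
S = -26 (S = -8 - 18 = -26)
(13*t(E(1), 2))*S - 1*33012 = (13*(6*2**2))*(-26) - 1*33012 = (13*(6*4))*(-26) - 33012 = (13*24)*(-26) - 33012 = 312*(-26) - 33012 = -8112 - 33012 = -41124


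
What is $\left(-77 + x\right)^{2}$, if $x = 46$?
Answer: $961$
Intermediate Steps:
$\left(-77 + x\right)^{2} = \left(-77 + 46\right)^{2} = \left(-31\right)^{2} = 961$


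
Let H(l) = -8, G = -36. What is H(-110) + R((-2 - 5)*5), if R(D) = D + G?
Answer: -79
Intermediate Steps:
R(D) = -36 + D (R(D) = D - 36 = -36 + D)
H(-110) + R((-2 - 5)*5) = -8 + (-36 + (-2 - 5)*5) = -8 + (-36 - 7*5) = -8 + (-36 - 35) = -8 - 71 = -79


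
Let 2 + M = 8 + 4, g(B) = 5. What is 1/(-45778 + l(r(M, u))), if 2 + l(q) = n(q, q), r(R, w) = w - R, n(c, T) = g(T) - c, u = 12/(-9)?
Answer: -3/137291 ≈ -2.1851e-5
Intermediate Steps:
u = -4/3 (u = 12*(-⅑) = -4/3 ≈ -1.3333)
n(c, T) = 5 - c
M = 10 (M = -2 + (8 + 4) = -2 + 12 = 10)
l(q) = 3 - q (l(q) = -2 + (5 - q) = 3 - q)
1/(-45778 + l(r(M, u))) = 1/(-45778 + (3 - (-4/3 - 1*10))) = 1/(-45778 + (3 - (-4/3 - 10))) = 1/(-45778 + (3 - 1*(-34/3))) = 1/(-45778 + (3 + 34/3)) = 1/(-45778 + 43/3) = 1/(-137291/3) = -3/137291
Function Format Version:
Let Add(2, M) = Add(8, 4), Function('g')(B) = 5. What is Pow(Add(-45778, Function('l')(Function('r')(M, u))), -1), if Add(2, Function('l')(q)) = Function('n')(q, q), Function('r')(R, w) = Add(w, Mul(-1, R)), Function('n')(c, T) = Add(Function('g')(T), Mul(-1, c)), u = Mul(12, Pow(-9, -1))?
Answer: Rational(-3, 137291) ≈ -2.1851e-5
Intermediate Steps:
u = Rational(-4, 3) (u = Mul(12, Rational(-1, 9)) = Rational(-4, 3) ≈ -1.3333)
Function('n')(c, T) = Add(5, Mul(-1, c))
M = 10 (M = Add(-2, Add(8, 4)) = Add(-2, 12) = 10)
Function('l')(q) = Add(3, Mul(-1, q)) (Function('l')(q) = Add(-2, Add(5, Mul(-1, q))) = Add(3, Mul(-1, q)))
Pow(Add(-45778, Function('l')(Function('r')(M, u))), -1) = Pow(Add(-45778, Add(3, Mul(-1, Add(Rational(-4, 3), Mul(-1, 10))))), -1) = Pow(Add(-45778, Add(3, Mul(-1, Add(Rational(-4, 3), -10)))), -1) = Pow(Add(-45778, Add(3, Mul(-1, Rational(-34, 3)))), -1) = Pow(Add(-45778, Add(3, Rational(34, 3))), -1) = Pow(Add(-45778, Rational(43, 3)), -1) = Pow(Rational(-137291, 3), -1) = Rational(-3, 137291)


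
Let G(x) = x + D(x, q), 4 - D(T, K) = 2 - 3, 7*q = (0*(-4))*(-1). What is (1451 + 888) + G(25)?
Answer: 2369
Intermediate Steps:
q = 0 (q = ((0*(-4))*(-1))/7 = (0*(-1))/7 = (⅐)*0 = 0)
D(T, K) = 5 (D(T, K) = 4 - (2 - 3) = 4 - 1*(-1) = 4 + 1 = 5)
G(x) = 5 + x (G(x) = x + 5 = 5 + x)
(1451 + 888) + G(25) = (1451 + 888) + (5 + 25) = 2339 + 30 = 2369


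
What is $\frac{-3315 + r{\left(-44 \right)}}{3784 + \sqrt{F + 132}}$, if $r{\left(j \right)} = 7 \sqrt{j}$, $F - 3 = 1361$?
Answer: $- \frac{2193}{2503} + \frac{51 \sqrt{374}}{110132} - \frac{7 i \sqrt{34}}{325390} + \frac{602 i \sqrt{11}}{162695} \approx -0.86719 + 0.012147 i$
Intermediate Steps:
$F = 1364$ ($F = 3 + 1361 = 1364$)
$\frac{-3315 + r{\left(-44 \right)}}{3784 + \sqrt{F + 132}} = \frac{-3315 + 7 \sqrt{-44}}{3784 + \sqrt{1364 + 132}} = \frac{-3315 + 7 \cdot 2 i \sqrt{11}}{3784 + \sqrt{1496}} = \frac{-3315 + 14 i \sqrt{11}}{3784 + 2 \sqrt{374}}$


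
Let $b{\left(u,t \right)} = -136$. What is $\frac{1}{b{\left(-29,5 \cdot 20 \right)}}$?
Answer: $- \frac{1}{136} \approx -0.0073529$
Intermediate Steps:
$\frac{1}{b{\left(-29,5 \cdot 20 \right)}} = \frac{1}{-136} = - \frac{1}{136}$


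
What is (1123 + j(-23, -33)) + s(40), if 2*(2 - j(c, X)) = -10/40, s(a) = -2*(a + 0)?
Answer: 8361/8 ≈ 1045.1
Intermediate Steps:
s(a) = -2*a
j(c, X) = 17/8 (j(c, X) = 2 - (-5)/40 = 2 - ½*(-¼) = 2 + ⅛ = 17/8)
(1123 + j(-23, -33)) + s(40) = (1123 + 17/8) - 2*40 = 9001/8 - 80 = 8361/8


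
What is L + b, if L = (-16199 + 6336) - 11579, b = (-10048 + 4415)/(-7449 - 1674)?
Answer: -195609733/9123 ≈ -21441.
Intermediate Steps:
b = 5633/9123 (b = -5633/(-9123) = -5633*(-1/9123) = 5633/9123 ≈ 0.61745)
L = -21442 (L = -9863 - 11579 = -21442)
L + b = -21442 + 5633/9123 = -195609733/9123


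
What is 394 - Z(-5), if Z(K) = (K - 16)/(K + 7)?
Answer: 809/2 ≈ 404.50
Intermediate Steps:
Z(K) = (-16 + K)/(7 + K)
394 - Z(-5) = 394 - (-16 - 5)/(7 - 5) = 394 - (-21)/2 = 394 - 1*(-21/2) = 394 + 21/2 = 809/2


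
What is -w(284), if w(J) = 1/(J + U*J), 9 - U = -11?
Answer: -1/5964 ≈ -0.00016767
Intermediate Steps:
U = 20 (U = 9 - 1*(-11) = 9 + 11 = 20)
w(J) = 1/(21*J) (w(J) = 1/(J + 20*J) = 1/(21*J))
-w(284) = -1/(21*284) = -1*1/5964 = -1/5964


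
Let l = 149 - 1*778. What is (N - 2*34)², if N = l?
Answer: 485809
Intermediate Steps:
l = -629 (l = 149 - 778 = -629)
N = -629
(N - 2*34)² = (-629 - 2*34)² = (-629 - 68)² = (-697)² = 485809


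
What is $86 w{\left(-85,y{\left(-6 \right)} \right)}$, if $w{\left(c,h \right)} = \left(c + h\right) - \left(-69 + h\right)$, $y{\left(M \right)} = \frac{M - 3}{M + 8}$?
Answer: $-1376$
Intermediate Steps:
$y{\left(M \right)} = \frac{-3 + M}{8 + M}$
$w{\left(c,h \right)} = 69 + c$
$86 w{\left(-85,y{\left(-6 \right)} \right)} = 86 \left(69 - 85\right) = 86 \left(-16\right) = -1376$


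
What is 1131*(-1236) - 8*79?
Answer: -1398548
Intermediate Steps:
1131*(-1236) - 8*79 = -1397916 - 632 = -1398548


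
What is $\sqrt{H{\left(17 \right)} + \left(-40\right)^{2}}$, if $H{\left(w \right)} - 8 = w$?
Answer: $5 \sqrt{65} \approx 40.311$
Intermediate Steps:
$H{\left(w \right)} = 8 + w$
$\sqrt{H{\left(17 \right)} + \left(-40\right)^{2}} = \sqrt{\left(8 + 17\right) + \left(-40\right)^{2}} = \sqrt{25 + 1600} = \sqrt{1625} = 5 \sqrt{65}$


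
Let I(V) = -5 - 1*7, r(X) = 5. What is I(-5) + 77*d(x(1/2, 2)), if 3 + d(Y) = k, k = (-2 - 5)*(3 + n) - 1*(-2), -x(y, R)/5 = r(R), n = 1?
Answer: -2245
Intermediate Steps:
x(y, R) = -25 (x(y, R) = -5*5 = -25)
k = -26 (k = (-2 - 5)*(3 + 1) - 1*(-2) = -7*4 + 2 = -28 + 2 = -26)
d(Y) = -29 (d(Y) = -3 - 26 = -29)
I(V) = -12 (I(V) = -5 - 7 = -12)
I(-5) + 77*d(x(1/2, 2)) = -12 + 77*(-29) = -12 - 2233 = -2245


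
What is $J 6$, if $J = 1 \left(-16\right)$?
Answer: $-96$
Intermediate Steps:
$J = -16$
$J 6 = \left(-16\right) 6 = -96$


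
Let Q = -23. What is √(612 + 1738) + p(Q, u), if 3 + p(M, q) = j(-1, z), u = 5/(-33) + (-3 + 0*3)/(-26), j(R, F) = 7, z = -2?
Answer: 4 + 5*√94 ≈ 52.477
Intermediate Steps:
u = -31/858 (u = 5*(-1/33) + (-3 + 0)*(-1/26) = -5/33 - 3*(-1/26) = -5/33 + 3/26 = -31/858 ≈ -0.036131)
p(M, q) = 4 (p(M, q) = -3 + 7 = 4)
√(612 + 1738) + p(Q, u) = √(612 + 1738) + 4 = √2350 + 4 = 5*√94 + 4 = 4 + 5*√94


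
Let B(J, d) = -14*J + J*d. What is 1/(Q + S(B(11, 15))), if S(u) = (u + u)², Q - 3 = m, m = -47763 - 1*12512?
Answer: -1/59788 ≈ -1.6726e-5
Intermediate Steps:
m = -60275 (m = -47763 - 12512 = -60275)
Q = -60272 (Q = 3 - 60275 = -60272)
S(u) = 4*u² (S(u) = (2*u)² = 4*u²)
1/(Q + S(B(11, 15))) = 1/(-60272 + 4*(11*(-14 + 15))²) = 1/(-60272 + 4*(11*1)²) = 1/(-60272 + 4*11²) = 1/(-60272 + 4*121) = 1/(-60272 + 484) = 1/(-59788) = -1/59788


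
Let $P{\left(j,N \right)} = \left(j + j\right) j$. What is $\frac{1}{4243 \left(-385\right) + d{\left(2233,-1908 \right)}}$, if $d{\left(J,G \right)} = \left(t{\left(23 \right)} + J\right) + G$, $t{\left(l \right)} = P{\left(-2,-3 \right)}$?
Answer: $- \frac{1}{1633222} \approx -6.1229 \cdot 10^{-7}$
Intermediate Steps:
$P{\left(j,N \right)} = 2 j^{2}$ ($P{\left(j,N \right)} = 2 j j = 2 j^{2}$)
$t{\left(l \right)} = 8$ ($t{\left(l \right)} = 2 \left(-2\right)^{2} = 2 \cdot 4 = 8$)
$d{\left(J,G \right)} = 8 + G + J$ ($d{\left(J,G \right)} = \left(8 + J\right) + G = 8 + G + J$)
$\frac{1}{4243 \left(-385\right) + d{\left(2233,-1908 \right)}} = \frac{1}{4243 \left(-385\right) + \left(8 - 1908 + 2233\right)} = \frac{1}{-1633555 + 333} = \frac{1}{-1633222} = - \frac{1}{1633222}$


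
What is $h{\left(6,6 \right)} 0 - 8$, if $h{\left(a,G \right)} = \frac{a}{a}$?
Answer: $-8$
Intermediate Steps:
$h{\left(a,G \right)} = 1$
$h{\left(6,6 \right)} 0 - 8 = 1 \cdot 0 - 8 = 0 - 8 = -8$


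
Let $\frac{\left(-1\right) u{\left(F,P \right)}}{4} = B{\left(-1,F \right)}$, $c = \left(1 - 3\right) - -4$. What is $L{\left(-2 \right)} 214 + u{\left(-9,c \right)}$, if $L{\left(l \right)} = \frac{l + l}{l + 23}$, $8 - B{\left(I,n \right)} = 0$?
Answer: $- \frac{1528}{21} \approx -72.762$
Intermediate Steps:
$B{\left(I,n \right)} = 8$ ($B{\left(I,n \right)} = 8 - 0 = 8 + 0 = 8$)
$L{\left(l \right)} = \frac{2 l}{23 + l}$
$c = 2$ ($c = -2 + 4 = 2$)
$u{\left(F,P \right)} = -32$ ($u{\left(F,P \right)} = \left(-4\right) 8 = -32$)
$L{\left(-2 \right)} 214 + u{\left(-9,c \right)} = 2 \left(-2\right) \frac{1}{23 - 2} \cdot 214 - 32 = 2 \left(-2\right) \frac{1}{21} \cdot 214 - 32 = \left(- \frac{4}{21}\right) 214 - 32 = - \frac{856}{21} - 32 = - \frac{1528}{21}$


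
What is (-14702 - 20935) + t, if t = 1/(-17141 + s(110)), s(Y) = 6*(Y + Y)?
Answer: -563812978/15821 ≈ -35637.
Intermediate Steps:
s(Y) = 12*Y (s(Y) = 6*(2*Y) = 12*Y)
t = -1/15821 (t = 1/(-17141 + 12*110) = 1/(-17141 + 1320) = 1/(-15821) = -1/15821 ≈ -6.3207e-5)
(-14702 - 20935) + t = (-14702 - 20935) - 1/15821 = -35637 - 1/15821 = -563812978/15821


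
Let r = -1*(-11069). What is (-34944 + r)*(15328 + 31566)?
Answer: -1119594250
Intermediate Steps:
r = 11069
(-34944 + r)*(15328 + 31566) = (-34944 + 11069)*(15328 + 31566) = -23875*46894 = -1119594250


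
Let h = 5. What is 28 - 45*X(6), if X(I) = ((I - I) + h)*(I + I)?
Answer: -2672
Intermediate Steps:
X(I) = 10*I (X(I) = ((I - I) + 5)*(I + I) = (0 + 5)*(2*I) = 5*(2*I) = 10*I)
28 - 45*X(6) = 28 - 450*6 = 28 - 45*60 = 28 - 2700 = -2672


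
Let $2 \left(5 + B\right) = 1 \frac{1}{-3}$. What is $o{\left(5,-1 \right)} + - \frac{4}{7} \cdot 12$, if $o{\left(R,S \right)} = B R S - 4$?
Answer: $\frac{629}{42} \approx 14.976$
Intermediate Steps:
$B = - \frac{31}{6}$ ($B = -5 + \frac{1 \frac{1}{-3}}{2} = -5 + \frac{1 \left(- \frac{1}{3}\right)}{2} = -5 + \frac{1}{2} \left(- \frac{1}{3}\right) = -5 - \frac{1}{6} = - \frac{31}{6} \approx -5.1667$)
$o{\left(R,S \right)} = -4 - \frac{31 R S}{6}$ ($o{\left(R,S \right)} = - \frac{31 R}{6} S - 4 = - \frac{31 R S}{6} - 4 = -4 - \frac{31 R S}{6}$)
$o{\left(5,-1 \right)} + - \frac{4}{7} \cdot 12 = \left(-4 - \frac{155}{6} \left(-1\right)\right) + - \frac{4}{7} \cdot 12 = \left(-4 + \frac{155}{6}\right) + \left(-4\right) \frac{1}{7} \cdot 12 = \frac{131}{6} - \frac{48}{7} = \frac{629}{42}$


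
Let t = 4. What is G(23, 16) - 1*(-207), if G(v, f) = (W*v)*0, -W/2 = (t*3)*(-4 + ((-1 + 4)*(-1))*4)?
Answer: 207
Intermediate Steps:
W = 384 (W = -2*4*3*(-4 + ((-1 + 4)*(-1))*4) = -24*(-4 + (3*(-1))*4) = -24*(-4 - 3*4) = -24*(-4 - 12) = -24*(-16) = -2*(-192) = 384)
G(v, f) = 0 (G(v, f) = (384*v)*0 = 0)
G(23, 16) - 1*(-207) = 0 - 1*(-207) = 0 + 207 = 207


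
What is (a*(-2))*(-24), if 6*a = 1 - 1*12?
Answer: -88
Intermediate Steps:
a = -11/6 (a = (1 - 1*12)/6 = (1 - 12)/6 = (⅙)*(-11) = -11/6 ≈ -1.8333)
(a*(-2))*(-24) = -11/6*(-2)*(-24) = (11/3)*(-24) = -88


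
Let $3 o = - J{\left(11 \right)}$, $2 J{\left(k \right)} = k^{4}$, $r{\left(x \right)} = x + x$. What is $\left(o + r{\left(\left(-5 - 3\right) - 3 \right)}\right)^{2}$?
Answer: $\frac{218241529}{36} \approx 6.0623 \cdot 10^{6}$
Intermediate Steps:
$r{\left(x \right)} = 2 x$
$J{\left(k \right)} = \frac{k^{4}}{2}$
$o = - \frac{14641}{6}$ ($o = \frac{\left(-1\right) \frac{11^{4}}{2}}{3} = \frac{\left(-1\right) \frac{1}{2} \cdot 14641}{3} = \frac{\left(-1\right) \frac{14641}{2}}{3} = \frac{1}{3} \left(- \frac{14641}{2}\right) = - \frac{14641}{6} \approx -2440.2$)
$\left(o + r{\left(\left(-5 - 3\right) - 3 \right)}\right)^{2} = \left(- \frac{14641}{6} + 2 \left(\left(-5 - 3\right) - 3\right)\right)^{2} = \left(- \frac{14641}{6} + 2 \left(-8 - 3\right)\right)^{2} = \left(- \frac{14641}{6} + 2 \left(-11\right)\right)^{2} = \left(- \frac{14641}{6} - 22\right)^{2} = \left(- \frac{14773}{6}\right)^{2} = \frac{218241529}{36}$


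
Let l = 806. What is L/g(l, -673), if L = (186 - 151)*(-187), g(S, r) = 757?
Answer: -6545/757 ≈ -8.6460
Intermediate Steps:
L = -6545 (L = 35*(-187) = -6545)
L/g(l, -673) = -6545/757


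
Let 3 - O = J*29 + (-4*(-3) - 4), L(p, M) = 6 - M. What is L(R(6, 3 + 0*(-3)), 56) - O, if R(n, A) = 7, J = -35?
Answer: -1060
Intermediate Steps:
O = 1010 (O = 3 - (-35*29 + (-4*(-3) - 4)) = 3 - (-1015 + (12 - 4)) = 3 - (-1015 + 8) = 3 - 1*(-1007) = 3 + 1007 = 1010)
L(R(6, 3 + 0*(-3)), 56) - O = (6 - 1*56) - 1*1010 = (6 - 56) - 1010 = -50 - 1010 = -1060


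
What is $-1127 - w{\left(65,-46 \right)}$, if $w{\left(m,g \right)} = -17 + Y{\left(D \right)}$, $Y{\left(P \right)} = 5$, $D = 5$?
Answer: $-1115$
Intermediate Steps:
$w{\left(m,g \right)} = -12$ ($w{\left(m,g \right)} = -17 + 5 = -12$)
$-1127 - w{\left(65,-46 \right)} = -1127 - -12 = -1127 + 12 = -1115$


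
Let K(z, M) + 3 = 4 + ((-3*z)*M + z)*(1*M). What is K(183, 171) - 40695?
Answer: -16062710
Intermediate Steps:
K(z, M) = 1 + M*(z - 3*M*z) (K(z, M) = -3 + (4 + ((-3*z)*M + z)*(1*M)) = -3 + (4 + (-3*M*z + z)*M) = -3 + (4 + (z - 3*M*z)*M) = -3 + (4 + M*(z - 3*M*z)) = 1 + M*(z - 3*M*z))
K(183, 171) - 40695 = (1 + 171*183 - 3*183*171²) - 40695 = (1 + 31293 - 3*183*29241) - 40695 = (1 + 31293 - 16053309) - 40695 = -16022015 - 40695 = -16062710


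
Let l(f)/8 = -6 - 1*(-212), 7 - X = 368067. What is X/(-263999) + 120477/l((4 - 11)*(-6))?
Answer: 32412370403/435070352 ≈ 74.499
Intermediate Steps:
X = -368060 (X = 7 - 1*368067 = 7 - 368067 = -368060)
l(f) = 1648 (l(f) = 8*(-6 - 1*(-212)) = 8*(-6 + 212) = 8*206 = 1648)
X/(-263999) + 120477/l((4 - 11)*(-6)) = -368060/(-263999) + 120477/1648 = -368060*(-1/263999) + 120477*(1/1648) = 368060/263999 + 120477/1648 = 32412370403/435070352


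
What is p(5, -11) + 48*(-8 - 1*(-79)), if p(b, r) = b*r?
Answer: 3353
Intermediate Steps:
p(5, -11) + 48*(-8 - 1*(-79)) = 5*(-11) + 48*(-8 - 1*(-79)) = -55 + 48*(-8 + 79) = -55 + 48*71 = -55 + 3408 = 3353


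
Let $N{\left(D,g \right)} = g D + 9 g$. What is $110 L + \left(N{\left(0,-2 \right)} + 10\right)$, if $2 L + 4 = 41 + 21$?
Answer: $3182$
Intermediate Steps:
$N{\left(D,g \right)} = 9 g + D g$ ($N{\left(D,g \right)} = D g + 9 g = 9 g + D g$)
$L = 29$ ($L = -2 + \frac{41 + 21}{2} = -2 + \frac{1}{2} \cdot 62 = -2 + 31 = 29$)
$110 L + \left(N{\left(0,-2 \right)} + 10\right) = 110 \cdot 29 + \left(- 2 \left(9 + 0\right) + 10\right) = 3190 + \left(\left(-2\right) 9 + 10\right) = 3190 + \left(-18 + 10\right) = 3190 - 8 = 3182$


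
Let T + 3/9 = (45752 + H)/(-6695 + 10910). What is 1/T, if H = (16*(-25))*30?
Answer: 4215/32347 ≈ 0.13031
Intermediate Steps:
H = -12000 (H = -400*30 = -12000)
T = 32347/4215 (T = -1/3 + (45752 - 12000)/(-6695 + 10910) = -1/3 + 33752/4215 = 32347/4215 ≈ 7.6743)
1/T = 1/(32347/4215) = 4215/32347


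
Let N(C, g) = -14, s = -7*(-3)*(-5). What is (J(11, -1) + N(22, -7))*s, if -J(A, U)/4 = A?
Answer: 6090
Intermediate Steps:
J(A, U) = -4*A
s = -105 (s = 21*(-5) = -105)
(J(11, -1) + N(22, -7))*s = (-4*11 - 14)*(-105) = (-44 - 14)*(-105) = -58*(-105) = 6090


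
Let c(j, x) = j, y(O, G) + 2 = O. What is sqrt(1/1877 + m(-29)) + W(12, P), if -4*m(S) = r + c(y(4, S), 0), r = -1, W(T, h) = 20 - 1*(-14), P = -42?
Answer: 34 + I*sqrt(3515621)/3754 ≈ 34.0 + 0.49947*I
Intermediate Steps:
W(T, h) = 34 (W(T, h) = 20 + 14 = 34)
y(O, G) = -2 + O
m(S) = -1/4 (m(S) = -(-1 + (-2 + 4))/4 = -(-1 + 2)/4 = -1/4*1 = -1/4)
sqrt(1/1877 + m(-29)) + W(12, P) = sqrt(1/1877 - 1/4) + 34 = sqrt(-1873/7508) + 34 = I*sqrt(3515621)/3754 + 34 = 34 + I*sqrt(3515621)/3754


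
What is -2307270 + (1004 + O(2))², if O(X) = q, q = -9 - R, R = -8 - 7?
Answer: -1287170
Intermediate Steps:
R = -15
q = 6 (q = -9 - 1*(-15) = -9 + 15 = 6)
O(X) = 6
-2307270 + (1004 + O(2))² = -2307270 + (1004 + 6)² = -2307270 + 1010² = -2307270 + 1020100 = -1287170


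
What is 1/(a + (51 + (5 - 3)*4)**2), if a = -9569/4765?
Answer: 4765/16577396 ≈ 0.00028744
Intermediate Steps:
a = -9569/4765 (a = -9569*1/4765 = -9569/4765 ≈ -2.0082)
1/(a + (51 + (5 - 3)*4)**2) = 1/(-9569/4765 + (51 + (5 - 3)*4)**2) = 1/(-9569/4765 + (51 + 2*4)**2) = 1/(-9569/4765 + (51 + 8)**2) = 1/(-9569/4765 + 59**2) = 1/(-9569/4765 + 3481) = 1/(16577396/4765) = 4765/16577396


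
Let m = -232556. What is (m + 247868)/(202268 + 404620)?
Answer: 638/25287 ≈ 0.025230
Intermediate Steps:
(m + 247868)/(202268 + 404620) = (-232556 + 247868)/(202268 + 404620) = 15312/606888 = 15312*(1/606888) = 638/25287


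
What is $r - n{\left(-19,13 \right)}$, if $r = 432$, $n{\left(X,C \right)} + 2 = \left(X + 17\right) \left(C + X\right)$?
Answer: $422$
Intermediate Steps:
$n{\left(X,C \right)} = -2 + \left(17 + X\right) \left(C + X\right)$ ($n{\left(X,C \right)} = -2 + \left(X + 17\right) \left(C + X\right) = -2 + \left(17 + X\right) \left(C + X\right)$)
$r - n{\left(-19,13 \right)} = 432 - \left(-2 + \left(-19\right)^{2} + 17 \cdot 13 + 17 \left(-19\right) + 13 \left(-19\right)\right) = 432 - \left(-2 + 361 + 221 - 323 - 247\right) = 432 - 10 = 422$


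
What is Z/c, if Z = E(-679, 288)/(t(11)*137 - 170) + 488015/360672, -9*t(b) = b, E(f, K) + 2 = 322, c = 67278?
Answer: 443366195/73693688208192 ≈ 6.0163e-6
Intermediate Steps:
E(f, K) = 320 (E(f, K) = -2 + 322 = 320)
t(b) = -b/9
Z = 443366195/1095360864 (Z = 320/(-⅑*11*137 - 170) + 488015/360672 = 320/(-11/9*137 - 170) + 488015*(1/360672) = 320/(-1507/9 - 170) + 488015/360672 = 320/(-3037/9) + 488015/360672 = 320*(-9/3037) + 488015/360672 = -2880/3037 + 488015/360672 = 443366195/1095360864 ≈ 0.40477)
Z/c = (443366195/1095360864)/67278 = (443366195/1095360864)*(1/67278) = 443366195/73693688208192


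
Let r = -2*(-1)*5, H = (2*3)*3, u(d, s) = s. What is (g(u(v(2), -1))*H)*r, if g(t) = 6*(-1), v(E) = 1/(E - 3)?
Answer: -1080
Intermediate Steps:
v(E) = 1/(-3 + E)
g(t) = -6
H = 18 (H = 6*3 = 18)
r = 10 (r = 2*5 = 10)
(g(u(v(2), -1))*H)*r = -6*18*10 = -108*10 = -1080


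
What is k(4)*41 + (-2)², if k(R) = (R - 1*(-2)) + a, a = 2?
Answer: 332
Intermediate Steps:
k(R) = 4 + R (k(R) = (R - 1*(-2)) + 2 = (R + 2) + 2 = (2 + R) + 2 = 4 + R)
k(4)*41 + (-2)² = (4 + 4)*41 + (-2)² = 8*41 + 4 = 328 + 4 = 332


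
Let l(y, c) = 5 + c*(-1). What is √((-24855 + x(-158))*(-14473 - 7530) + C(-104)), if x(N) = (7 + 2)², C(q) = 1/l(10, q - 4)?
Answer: √6960411549731/113 ≈ 23347.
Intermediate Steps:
l(y, c) = 5 - c
C(q) = 1/(9 - q) (C(q) = 1/(5 - (q - 4)) = 1/(5 - (-4 + q)) = 1/(5 + (4 - q)) = 1/(9 - q))
x(N) = 81 (x(N) = 9² = 81)
√((-24855 + x(-158))*(-14473 - 7530) + C(-104)) = √((-24855 + 81)*(-14473 - 7530) - 1/(-9 - 104)) = √(-24774*(-22003) - 1/(-113)) = √(545102322 - 1*(-1/113)) = √(545102322 + 1/113) = √(61596562387/113) = √6960411549731/113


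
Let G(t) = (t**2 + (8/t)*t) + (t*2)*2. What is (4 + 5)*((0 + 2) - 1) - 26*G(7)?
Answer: -2201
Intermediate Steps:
G(t) = 8 + t**2 + 4*t (G(t) = (t**2 + 8) + (2*t)*2 = (8 + t**2) + 4*t = 8 + t**2 + 4*t)
(4 + 5)*((0 + 2) - 1) - 26*G(7) = (4 + 5)*((0 + 2) - 1) - 26*(8 + 7**2 + 4*7) = 9*(2 - 1) - 26*(8 + 49 + 28) = 9*1 - 26*85 = 9 - 2210 = -2201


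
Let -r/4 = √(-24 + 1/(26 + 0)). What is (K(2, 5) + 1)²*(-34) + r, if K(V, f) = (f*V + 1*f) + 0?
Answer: -8704 - 2*I*√16198/13 ≈ -8704.0 - 19.58*I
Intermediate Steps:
K(V, f) = f + V*f (K(V, f) = (V*f + f) + 0 = (f + V*f) + 0 = f + V*f)
r = -2*I*√16198/13 (r = -4*√(-24 + 1/(26 + 0)) = -4*√(-24 + 1/26) = -2*I*√16198/13 ≈ -19.58*I)
(K(2, 5) + 1)²*(-34) + r = (5*(1 + 2) + 1)²*(-34) - 2*I*√16198/13 = (5*3 + 1)²*(-34) - 2*I*√16198/13 = (15 + 1)²*(-34) - 2*I*√16198/13 = 16²*(-34) - 2*I*√16198/13 = 256*(-34) - 2*I*√16198/13 = -8704 - 2*I*√16198/13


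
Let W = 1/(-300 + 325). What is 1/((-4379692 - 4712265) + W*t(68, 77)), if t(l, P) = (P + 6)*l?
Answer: -25/227293281 ≈ -1.0999e-7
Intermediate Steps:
W = 1/25 ≈ 0.040000
t(l, P) = l*(6 + P) (t(l, P) = (6 + P)*l = l*(6 + P))
1/((-4379692 - 4712265) + W*t(68, 77)) = 1/((-4379692 - 4712265) + (68*(6 + 77))/25) = 1/(-9091957 + (68*83)/25) = 1/(-9091957 + (1/25)*5644) = 1/(-9091957 + 5644/25) = 1/(-227293281/25) = -25/227293281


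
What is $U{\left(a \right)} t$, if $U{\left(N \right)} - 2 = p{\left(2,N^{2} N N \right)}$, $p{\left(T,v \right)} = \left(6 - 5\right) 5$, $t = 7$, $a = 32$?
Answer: $49$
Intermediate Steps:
$p{\left(T,v \right)} = 5$ ($p{\left(T,v \right)} = 1 \cdot 5 = 5$)
$U{\left(N \right)} = 7$ ($U{\left(N \right)} = 2 + 5 = 7$)
$U{\left(a \right)} t = 7 \cdot 7 = 49$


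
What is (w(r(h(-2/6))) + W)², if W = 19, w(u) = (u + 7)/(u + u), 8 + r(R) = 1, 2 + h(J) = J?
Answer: 361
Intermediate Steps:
h(J) = -2 + J
r(R) = -7 (r(R) = -8 + 1 = -7)
w(u) = (7 + u)/(2*u) (w(u) = (7 + u)/((2*u)) = (7 + u)*(1/(2*u)) = (7 + u)/(2*u))
(w(r(h(-2/6))) + W)² = ((½)*(7 - 7)/(-7) + 19)² = ((½)*(-⅐)*0 + 19)² = (0 + 19)² = 19² = 361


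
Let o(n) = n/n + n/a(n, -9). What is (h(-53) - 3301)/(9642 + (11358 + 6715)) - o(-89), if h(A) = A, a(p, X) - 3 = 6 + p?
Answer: -990431/443440 ≈ -2.2335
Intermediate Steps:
a(p, X) = 9 + p (a(p, X) = 3 + (6 + p) = 9 + p)
o(n) = 1 + n/(9 + n) (o(n) = n/n + n/(9 + n) = 1 + n/(9 + n))
(h(-53) - 3301)/(9642 + (11358 + 6715)) - o(-89) = (-53 - 3301)/(9642 + (11358 + 6715)) - (9 + 2*(-89))/(9 - 89) = -3354/(9642 + 18073) - (9 - 178)/(-80) = -3354/27715 - (-1)*(-169)/80 = -3354*1/27715 - 1*169/80 = -3354/27715 - 169/80 = -990431/443440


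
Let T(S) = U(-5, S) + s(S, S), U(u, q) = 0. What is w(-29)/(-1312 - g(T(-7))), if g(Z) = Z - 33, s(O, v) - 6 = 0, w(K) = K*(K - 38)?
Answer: -1943/1285 ≈ -1.5121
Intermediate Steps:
w(K) = K*(-38 + K)
s(O, v) = 6 (s(O, v) = 6 + 0 = 6)
T(S) = 6 (T(S) = 0 + 6 = 6)
g(Z) = -33 + Z
w(-29)/(-1312 - g(T(-7))) = (-29*(-38 - 29))/(-1312 - (-33 + 6)) = (-29*(-67))/(-1312 - 1*(-27)) = 1943/(-1312 + 27) = 1943/(-1285) = 1943*(-1/1285) = -1943/1285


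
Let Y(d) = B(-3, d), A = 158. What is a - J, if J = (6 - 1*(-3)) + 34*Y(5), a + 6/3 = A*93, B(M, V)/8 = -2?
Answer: 15227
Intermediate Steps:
B(M, V) = -16 (B(M, V) = 8*(-2) = -16)
Y(d) = -16
a = 14692 (a = -2 + 158*93 = -2 + 14694 = 14692)
J = -535 (J = (6 - 1*(-3)) + 34*(-16) = (6 + 3) - 544 = 9 - 544 = -535)
a - J = 14692 - 1*(-535) = 14692 + 535 = 15227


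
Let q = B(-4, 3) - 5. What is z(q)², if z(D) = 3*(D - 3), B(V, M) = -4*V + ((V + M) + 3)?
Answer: 900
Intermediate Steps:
B(V, M) = 3 + M - 3*V (B(V, M) = -4*V + ((M + V) + 3) = -4*V + (3 + M + V) = 3 + M - 3*V)
q = 13 (q = (3 + 3 - 3*(-4)) - 5 = (3 + 3 + 12) - 5 = 18 - 5 = 13)
z(D) = -9 + 3*D (z(D) = 3*(-3 + D) = -9 + 3*D)
z(q)² = (-9 + 3*13)² = (-9 + 39)² = 30² = 900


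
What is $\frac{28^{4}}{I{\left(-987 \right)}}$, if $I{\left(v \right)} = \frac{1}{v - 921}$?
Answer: $-1172763648$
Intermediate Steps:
$I{\left(v \right)} = \frac{1}{-921 + v}$
$\frac{28^{4}}{I{\left(-987 \right)}} = \frac{28^{4}}{\frac{1}{-921 - 987}} = \frac{614656}{\frac{1}{-1908}} = \frac{614656}{- \frac{1}{1908}} = 614656 \left(-1908\right) = -1172763648$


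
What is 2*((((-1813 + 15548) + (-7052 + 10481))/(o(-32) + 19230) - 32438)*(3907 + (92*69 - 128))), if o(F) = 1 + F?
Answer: -12613380999492/19199 ≈ -6.5698e+8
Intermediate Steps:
2*((((-1813 + 15548) + (-7052 + 10481))/(o(-32) + 19230) - 32438)*(3907 + (92*69 - 128))) = 2*((((-1813 + 15548) + (-7052 + 10481))/((1 - 32) + 19230) - 32438)*(3907 + (92*69 - 128))) = 2*(((13735 + 3429)/(-31 + 19230) - 32438)*(3907 + (6348 - 128))) = 2*((17164/19199 - 32438)*(3907 + 6220)) = 2*((17164*(1/19199) - 32438)*10127) = 2*((17164/19199 - 32438)*10127) = 2*(-622759998/19199*10127) = 2*(-6306690499746/19199) = -12613380999492/19199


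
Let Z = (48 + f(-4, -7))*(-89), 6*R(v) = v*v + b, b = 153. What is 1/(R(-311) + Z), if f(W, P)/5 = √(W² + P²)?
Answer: 106863/1153011016 + 4005*√65/1153011016 ≈ 0.00012069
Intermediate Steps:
R(v) = 51/2 + v²/6 (R(v) = (v*v + 153)/6 = (v² + 153)/6 = (153 + v²)/6 = 51/2 + v²/6)
f(W, P) = 5*√(P² + W²) (f(W, P) = 5*√(W² + P²) = 5*√(P² + W²))
Z = -4272 - 445*√65 (Z = (48 + 5*√((-7)² + (-4)²))*(-89) = (48 + 5*√(49 + 16))*(-89) = (48 + 5*√65)*(-89) = -4272 - 445*√65 ≈ -7859.7)
1/(R(-311) + Z) = 1/((51/2 + (⅙)*(-311)²) + (-4272 - 445*√65)) = 1/((51/2 + (⅙)*96721) + (-4272 - 445*√65)) = 1/((51/2 + 96721/6) + (-4272 - 445*√65)) = 1/(48437/3 + (-4272 - 445*√65)) = 1/(35621/3 - 445*√65)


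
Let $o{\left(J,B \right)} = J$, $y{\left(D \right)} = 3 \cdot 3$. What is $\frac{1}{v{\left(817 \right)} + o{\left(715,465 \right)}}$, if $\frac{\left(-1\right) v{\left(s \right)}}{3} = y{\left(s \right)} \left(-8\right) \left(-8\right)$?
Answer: $- \frac{1}{1013} \approx -0.00098717$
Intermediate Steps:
$y{\left(D \right)} = 9$
$v{\left(s \right)} = -1728$ ($v{\left(s \right)} = - 3 \cdot 9 \left(-8\right) \left(-8\right) = - 3 \left(\left(-72\right) \left(-8\right)\right) = \left(-3\right) 576 = -1728$)
$\frac{1}{v{\left(817 \right)} + o{\left(715,465 \right)}} = \frac{1}{-1728 + 715} = \frac{1}{-1013} = - \frac{1}{1013}$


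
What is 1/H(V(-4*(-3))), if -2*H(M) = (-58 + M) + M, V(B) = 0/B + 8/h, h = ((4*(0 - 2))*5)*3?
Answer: 15/436 ≈ 0.034404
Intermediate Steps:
h = -120 (h = ((4*(-2))*5)*3 = -8*5*3 = -40*3 = -120)
V(B) = -1/15 (V(B) = 0/B + 8/(-120) = 0 + 8*(-1/120) = 0 - 1/15 = -1/15)
H(M) = 29 - M (H(M) = -((-58 + M) + M)/2 = -(-58 + 2*M)/2 = 29 - M)
1/H(V(-4*(-3))) = 1/(29 - 1*(-1/15)) = 1/(29 + 1/15) = 1/(436/15) = 15/436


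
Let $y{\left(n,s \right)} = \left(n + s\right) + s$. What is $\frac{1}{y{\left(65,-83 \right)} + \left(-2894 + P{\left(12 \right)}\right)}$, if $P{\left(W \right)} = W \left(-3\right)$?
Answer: $- \frac{1}{3031} \approx -0.00032992$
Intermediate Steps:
$P{\left(W \right)} = - 3 W$
$y{\left(n,s \right)} = n + 2 s$
$\frac{1}{y{\left(65,-83 \right)} + \left(-2894 + P{\left(12 \right)}\right)} = \frac{1}{\left(65 + 2 \left(-83\right)\right) - 2930} = \frac{1}{\left(65 - 166\right) - 2930} = \frac{1}{-101 - 2930} = \frac{1}{-3031} = - \frac{1}{3031}$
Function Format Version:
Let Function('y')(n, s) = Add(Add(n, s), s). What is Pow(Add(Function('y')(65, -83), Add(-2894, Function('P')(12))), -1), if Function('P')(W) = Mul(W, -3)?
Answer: Rational(-1, 3031) ≈ -0.00032992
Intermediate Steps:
Function('P')(W) = Mul(-3, W)
Function('y')(n, s) = Add(n, Mul(2, s))
Pow(Add(Function('y')(65, -83), Add(-2894, Function('P')(12))), -1) = Pow(Add(Add(65, Mul(2, -83)), Add(-2894, Mul(-3, 12))), -1) = Pow(Add(Add(65, -166), Add(-2894, -36)), -1) = Pow(Add(-101, -2930), -1) = Pow(-3031, -1) = Rational(-1, 3031)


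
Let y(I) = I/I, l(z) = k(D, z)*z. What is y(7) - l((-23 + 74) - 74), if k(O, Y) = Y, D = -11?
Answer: -528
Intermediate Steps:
l(z) = z² (l(z) = z*z = z²)
y(I) = 1
y(7) - l((-23 + 74) - 74) = 1 - ((-23 + 74) - 74)² = 1 - (51 - 74)² = 1 - 1*(-23)² = 1 - 1*529 = 1 - 529 = -528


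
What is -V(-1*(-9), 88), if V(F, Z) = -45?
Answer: 45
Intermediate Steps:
-V(-1*(-9), 88) = -1*(-45) = 45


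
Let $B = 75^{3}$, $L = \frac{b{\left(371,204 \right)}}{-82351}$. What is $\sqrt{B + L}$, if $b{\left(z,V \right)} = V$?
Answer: $\frac{\sqrt{2861024271122271}}{82351} \approx 649.52$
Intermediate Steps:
$L = - \frac{204}{82351}$ ($L = \frac{204}{-82351} = 204 \left(- \frac{1}{82351}\right) = - \frac{204}{82351} \approx -0.0024772$)
$B = 421875$
$\sqrt{B + L} = \sqrt{421875 - \frac{204}{82351}} = \sqrt{\frac{34741827921}{82351}} = \frac{\sqrt{2861024271122271}}{82351}$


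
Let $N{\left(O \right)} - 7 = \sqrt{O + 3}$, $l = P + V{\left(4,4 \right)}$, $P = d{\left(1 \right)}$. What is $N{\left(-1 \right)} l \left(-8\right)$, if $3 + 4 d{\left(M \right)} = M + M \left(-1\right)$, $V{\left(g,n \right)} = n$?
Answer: $-182 - 26 \sqrt{2} \approx -218.77$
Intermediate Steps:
$d{\left(M \right)} = - \frac{3}{4}$ ($d{\left(M \right)} = - \frac{3}{4} + \frac{M + M \left(-1\right)}{4} = - \frac{3}{4} + \frac{M - M}{4} = - \frac{3}{4} + \frac{1}{4} \cdot 0 = - \frac{3}{4} + 0 = - \frac{3}{4}$)
$P = - \frac{3}{4} \approx -0.75$
$l = \frac{13}{4}$ ($l = - \frac{3}{4} + 4 = \frac{13}{4} \approx 3.25$)
$N{\left(O \right)} = 7 + \sqrt{3 + O}$ ($N{\left(O \right)} = 7 + \sqrt{O + 3} = 7 + \sqrt{3 + O}$)
$N{\left(-1 \right)} l \left(-8\right) = \left(7 + \sqrt{3 - 1}\right) \frac{13}{4} \left(-8\right) = \left(7 + \sqrt{2}\right) \frac{13}{4} \left(-8\right) = \left(\frac{91}{4} + \frac{13 \sqrt{2}}{4}\right) \left(-8\right) = -182 - 26 \sqrt{2}$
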